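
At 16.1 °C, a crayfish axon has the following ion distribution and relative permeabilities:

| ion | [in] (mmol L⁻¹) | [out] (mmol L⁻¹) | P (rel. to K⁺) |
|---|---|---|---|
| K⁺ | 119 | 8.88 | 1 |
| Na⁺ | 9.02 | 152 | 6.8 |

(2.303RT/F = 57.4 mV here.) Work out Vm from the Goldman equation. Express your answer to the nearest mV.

Vm = 57.4 · log₁₀[(Σ P·[cation]ₒ + Σ P·[anion]ᵢ) / (Σ P·[cation]ᵢ + Σ P·[anion]ₒ)]
Numerator = 1×8.88 + 6.8×152 = 1042
Denominator = 1×119 + 6.8×9.02 = 180.3
Vm = 57.4 · log₁₀(5.7808) = 57.4 × (0.7620) = 43.74 mV

44 mV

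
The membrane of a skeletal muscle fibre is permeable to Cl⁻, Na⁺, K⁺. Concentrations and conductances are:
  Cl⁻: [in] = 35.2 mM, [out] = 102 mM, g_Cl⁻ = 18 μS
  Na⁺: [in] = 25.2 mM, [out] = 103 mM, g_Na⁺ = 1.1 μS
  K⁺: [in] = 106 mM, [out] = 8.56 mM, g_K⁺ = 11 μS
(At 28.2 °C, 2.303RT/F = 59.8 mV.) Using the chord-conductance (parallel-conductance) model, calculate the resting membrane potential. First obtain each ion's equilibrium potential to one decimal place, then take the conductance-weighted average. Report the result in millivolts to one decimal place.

E_Cl⁻ = (59.8/-1)·log₁₀(102/35.2) = -27.6 mV
E_Na⁺ = (59.8/1)·log₁₀(103/25.2) = 36.6 mV
E_K⁺ = (59.8/1)·log₁₀(8.56/106) = -65.4 mV
Vm = (Σ gᵢEᵢ)/(Σ gᵢ) = (18·-27.6 + 1.1·36.6 + 11·-65.4) / (18 + 1.1 + 11)
= -1175.94 / 30.1 = -39.07 mV

-39.1 mV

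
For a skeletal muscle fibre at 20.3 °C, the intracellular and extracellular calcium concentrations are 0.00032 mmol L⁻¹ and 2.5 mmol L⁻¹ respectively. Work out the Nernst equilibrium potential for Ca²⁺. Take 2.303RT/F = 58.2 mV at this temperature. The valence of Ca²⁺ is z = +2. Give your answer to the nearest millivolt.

113 mV

E = (58.2/z) · log₁₀([Ca²⁺]_out/[Ca²⁺]_in) with z = +2.
= (58.2/2) · log₁₀(2.5/0.00032) = 29.10 · log₁₀(7812)
= 29.10 · (3.8928) = 113.28 mV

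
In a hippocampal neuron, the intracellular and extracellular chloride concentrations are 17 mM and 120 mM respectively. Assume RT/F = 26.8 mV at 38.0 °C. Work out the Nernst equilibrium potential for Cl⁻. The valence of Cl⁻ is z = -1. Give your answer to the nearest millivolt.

-52 mV

E = (26.8/z) · ln([Cl⁻]_out/[Cl⁻]_in) with z = -1.
For an anion, dividing by z = -1 reverses the sign.
= (26.8/-1) · ln(120/17) = -26.80 · ln(7.059)
= -26.80 · (1.9543) = -52.37 mV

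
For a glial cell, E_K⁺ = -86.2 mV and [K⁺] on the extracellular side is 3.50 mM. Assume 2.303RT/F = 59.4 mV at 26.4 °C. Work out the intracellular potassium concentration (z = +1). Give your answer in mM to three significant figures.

98.9 mM

Nernst: E = (59.4/1) · log₁₀([out]/[in]), so log₁₀([out]/[in]) = -86.2 × 1 / 59.4 = -1.4512.
[out]/[in] = 10^(-1.4512) = 0.03539.
[in] = 3.50 / 0.03539 = 98.91 mM.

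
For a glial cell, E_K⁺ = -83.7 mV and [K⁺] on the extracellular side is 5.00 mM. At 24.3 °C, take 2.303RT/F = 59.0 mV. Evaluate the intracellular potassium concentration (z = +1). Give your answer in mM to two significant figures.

Nernst: E = (59.0/1) · log₁₀([out]/[in]), so log₁₀([out]/[in]) = -83.7 × 1 / 59.0 = -1.4186.
[out]/[in] = 10^(-1.4186) = 0.03814.
[in] = 5.00 / 0.03814 = 131.1 mM.

130 mM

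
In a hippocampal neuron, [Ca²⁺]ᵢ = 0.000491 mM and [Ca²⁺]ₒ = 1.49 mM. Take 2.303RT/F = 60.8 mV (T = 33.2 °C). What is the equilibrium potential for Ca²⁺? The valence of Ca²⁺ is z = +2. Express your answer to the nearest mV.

106 mV

E = (60.8/z) · log₁₀([Ca²⁺]_out/[Ca²⁺]_in) with z = +2.
= (60.8/2) · log₁₀(1.49/0.000491) = 30.40 · log₁₀(3035)
= 30.40 · (3.4821) = 105.86 mV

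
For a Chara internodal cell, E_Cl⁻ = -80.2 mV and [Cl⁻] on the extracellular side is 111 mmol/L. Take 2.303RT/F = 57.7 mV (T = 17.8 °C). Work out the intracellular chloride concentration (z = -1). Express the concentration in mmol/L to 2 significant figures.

Nernst: E = (57.7/-1) · log₁₀([out]/[in]), so log₁₀([out]/[in]) = -80.2 × -1 / 57.7 = 1.3899.
[out]/[in] = 10^(1.3899) = 24.54.
[in] = 111 / 24.54 = 4.522 mmol/L.

4.5 mmol/L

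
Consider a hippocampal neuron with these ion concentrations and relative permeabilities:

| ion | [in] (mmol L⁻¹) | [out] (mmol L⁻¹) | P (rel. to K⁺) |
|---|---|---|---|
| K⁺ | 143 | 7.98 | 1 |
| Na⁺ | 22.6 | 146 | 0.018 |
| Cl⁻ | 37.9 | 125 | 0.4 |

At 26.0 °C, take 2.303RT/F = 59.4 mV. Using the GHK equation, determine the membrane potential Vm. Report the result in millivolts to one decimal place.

-52.0 mV

Vm = 59.4 · log₁₀[(Σ P·[cation]ₒ + Σ P·[anion]ᵢ) / (Σ P·[cation]ᵢ + Σ P·[anion]ₒ)]
Numerator = 1×7.98 + 0.018×146 + 0.4×37.9 = 25.77
Denominator = 1×143 + 0.018×22.6 + 0.4×125 = 193.4
Vm = 59.4 · log₁₀(0.13323) = 59.4 × (-0.8754) = -52.00 mV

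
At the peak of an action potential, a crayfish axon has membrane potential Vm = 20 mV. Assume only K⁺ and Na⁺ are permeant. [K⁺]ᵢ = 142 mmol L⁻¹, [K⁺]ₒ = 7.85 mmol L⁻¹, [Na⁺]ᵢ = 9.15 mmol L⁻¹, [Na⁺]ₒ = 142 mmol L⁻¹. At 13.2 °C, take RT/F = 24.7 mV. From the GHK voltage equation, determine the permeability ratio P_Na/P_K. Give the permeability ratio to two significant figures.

Let α = P_Na/P_K. GHK: Vm = 24.7·ln[(Kₒ + α·Naₒ)/(Kᵢ + α·Naᵢ)].
e^(Vm/24.7) = e^(20.0/24.7) = 2.2473
So 2.2473·(Kᵢ + α·Naᵢ) = Kₒ + α·Naₒ → α = (2.2473·142.0 − 7.85) / (142.0 − 2.2473·9.15)
α = (319.1 − 7.85) / (142.0 − 20.56) = 311.3/121.4 = 2.563

2.6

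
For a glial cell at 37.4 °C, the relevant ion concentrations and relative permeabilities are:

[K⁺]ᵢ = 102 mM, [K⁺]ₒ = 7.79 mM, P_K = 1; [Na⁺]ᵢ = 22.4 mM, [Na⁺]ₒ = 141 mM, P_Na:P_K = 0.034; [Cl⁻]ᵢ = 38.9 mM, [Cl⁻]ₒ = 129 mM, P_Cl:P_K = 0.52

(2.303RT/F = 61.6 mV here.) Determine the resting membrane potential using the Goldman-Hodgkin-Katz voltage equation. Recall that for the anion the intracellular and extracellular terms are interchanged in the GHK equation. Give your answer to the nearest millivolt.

-44 mV

Vm = 61.6 · log₁₀[(Σ P·[cation]ₒ + Σ P·[anion]ᵢ) / (Σ P·[cation]ᵢ + Σ P·[anion]ₒ)]
Numerator = 1×7.79 + 0.034×141 + 0.52×38.9 = 32.81
Denominator = 1×102 + 0.034×22.4 + 0.52×129 = 169.8
Vm = 61.6 · log₁₀(0.19319) = 61.6 × (-0.7140) = -43.98 mV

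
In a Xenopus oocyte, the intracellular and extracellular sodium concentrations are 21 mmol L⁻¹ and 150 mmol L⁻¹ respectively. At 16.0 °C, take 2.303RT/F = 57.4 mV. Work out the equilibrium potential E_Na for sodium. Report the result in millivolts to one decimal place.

49.0 mV

E = (57.4/z) · log₁₀([Na⁺]_out/[Na⁺]_in) with z = +1.
= (57.4/1) · log₁₀(150/21) = 57.40 · log₁₀(7.143)
= 57.40 · (0.8539) = 49.01 mV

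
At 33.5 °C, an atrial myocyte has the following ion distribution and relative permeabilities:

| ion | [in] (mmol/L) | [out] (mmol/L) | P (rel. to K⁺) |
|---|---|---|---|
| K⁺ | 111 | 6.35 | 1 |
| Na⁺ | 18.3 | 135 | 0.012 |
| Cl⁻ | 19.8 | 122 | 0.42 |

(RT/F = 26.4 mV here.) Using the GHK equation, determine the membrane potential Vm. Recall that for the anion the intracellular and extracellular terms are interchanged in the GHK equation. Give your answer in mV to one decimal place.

-60.7 mV

Vm = 26.4 · ln[(Σ P·[cation]ₒ + Σ P·[anion]ᵢ) / (Σ P·[cation]ᵢ + Σ P·[anion]ₒ)]
Numerator = 1×6.35 + 0.012×135 + 0.42×19.8 = 16.29
Denominator = 1×111 + 0.012×18.3 + 0.42×122 = 162.5
Vm = 26.4 · ln(0.10025) = 26.4 × (-2.3001) = -60.72 mV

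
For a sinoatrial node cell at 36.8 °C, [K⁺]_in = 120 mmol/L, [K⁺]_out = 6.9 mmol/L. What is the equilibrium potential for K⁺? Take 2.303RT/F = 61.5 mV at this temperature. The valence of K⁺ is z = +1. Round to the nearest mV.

-76 mV

E = (61.5/z) · log₁₀([K⁺]_out/[K⁺]_in) with z = +1.
= (61.5/1) · log₁₀(6.9/120) = 61.50 · log₁₀(0.0575)
= 61.50 · (-1.2403) = -76.28 mV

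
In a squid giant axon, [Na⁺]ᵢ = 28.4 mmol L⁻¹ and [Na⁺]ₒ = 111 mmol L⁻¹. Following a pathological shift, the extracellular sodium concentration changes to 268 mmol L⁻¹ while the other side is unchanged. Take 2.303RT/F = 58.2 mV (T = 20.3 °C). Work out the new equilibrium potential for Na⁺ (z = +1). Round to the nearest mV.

57 mV

After the shift: [Na⁺]_out = 268, [Na⁺]_in = 28.4 mmol L⁻¹.
E_new = (58.2/1)·log₁₀(268/28.4) = 58.20 · (0.9748) = 56.73 mV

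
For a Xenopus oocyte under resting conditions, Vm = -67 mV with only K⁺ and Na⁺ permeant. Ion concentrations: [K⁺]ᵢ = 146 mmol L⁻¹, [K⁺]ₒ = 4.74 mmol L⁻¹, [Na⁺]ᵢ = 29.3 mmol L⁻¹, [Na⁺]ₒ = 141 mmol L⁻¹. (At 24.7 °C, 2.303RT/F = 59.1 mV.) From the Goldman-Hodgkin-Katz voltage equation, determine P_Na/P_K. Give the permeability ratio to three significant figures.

0.0432

Let α = P_Na/P_K. GHK: Vm = 59.1·log₁₀[(Kₒ + α·Naₒ)/(Kᵢ + α·Naᵢ)].
10^(Vm/59.1) = 10^(-67.0/59.1) = 0.073507
So 0.073507·(Kᵢ + α·Naᵢ) = Kₒ + α·Naₒ → α = (0.073507·146.0 − 4.74) / (141.0 − 0.073507·29.3)
α = (10.73 − 4.74) / (141.0 − 2.154) = 5.992/138.8 = 0.04316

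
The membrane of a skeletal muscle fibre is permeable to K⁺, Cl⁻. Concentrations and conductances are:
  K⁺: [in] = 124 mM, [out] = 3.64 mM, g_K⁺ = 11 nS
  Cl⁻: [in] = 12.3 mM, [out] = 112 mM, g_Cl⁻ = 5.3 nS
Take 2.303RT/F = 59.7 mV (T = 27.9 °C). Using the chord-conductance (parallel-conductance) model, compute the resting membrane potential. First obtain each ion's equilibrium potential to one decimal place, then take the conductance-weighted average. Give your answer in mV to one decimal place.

-80.4 mV

E_K⁺ = (59.7/1)·log₁₀(3.64/124) = -91.5 mV
E_Cl⁻ = (59.7/-1)·log₁₀(112/12.3) = -57.3 mV
Vm = (Σ gᵢEᵢ)/(Σ gᵢ) = (11·-91.5 + 5.3·-57.3) / (11 + 5.3)
= -1310.19 / 16.3 = -80.38 mV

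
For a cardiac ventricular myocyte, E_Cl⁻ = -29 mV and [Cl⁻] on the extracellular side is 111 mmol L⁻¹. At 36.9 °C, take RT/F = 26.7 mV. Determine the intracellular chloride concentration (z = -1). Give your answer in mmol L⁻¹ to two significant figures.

Nernst: E = (26.7/-1) · ln([out]/[in]), so ln([out]/[in]) = -29.0 × -1 / 26.7 = 1.0861.
[out]/[in] = e^(1.0861) = 2.963.
[in] = 111 / 2.963 = 37.46 mmol L⁻¹.

37 mmol L⁻¹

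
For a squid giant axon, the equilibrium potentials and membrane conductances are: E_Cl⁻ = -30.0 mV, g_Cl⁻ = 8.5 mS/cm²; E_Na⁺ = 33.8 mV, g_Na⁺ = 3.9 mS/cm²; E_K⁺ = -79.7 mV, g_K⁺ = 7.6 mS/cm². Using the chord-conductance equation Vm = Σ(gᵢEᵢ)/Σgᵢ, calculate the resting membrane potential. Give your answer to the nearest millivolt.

-36 mV

Σ gᵢEᵢ = 8.5·(-30.0) + 3.9·(33.8) + 7.6·(-79.7) = -728.90
Σ gᵢ = 8.5 + 3.9 + 7.6 = 20
Vm = -728.90 / 20 = -36.45 mV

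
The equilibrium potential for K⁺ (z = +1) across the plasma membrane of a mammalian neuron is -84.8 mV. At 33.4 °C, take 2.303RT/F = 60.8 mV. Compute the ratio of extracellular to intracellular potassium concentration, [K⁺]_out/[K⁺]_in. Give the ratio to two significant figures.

log₁₀([out]/[in]) = E·z/(60.8) = -84.8 × 1 / 60.8 = -1.3947
[out]/[in] = 10^(-1.3947) = 0.0403

0.040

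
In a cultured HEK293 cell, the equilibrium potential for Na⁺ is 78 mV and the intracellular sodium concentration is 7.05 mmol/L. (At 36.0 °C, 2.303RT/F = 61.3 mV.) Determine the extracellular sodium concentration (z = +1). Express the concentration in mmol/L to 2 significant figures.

Nernst: E = (61.3/1) · log₁₀([out]/[in]), so log₁₀([out]/[in]) = 78.0 × 1 / 61.3 = 1.2724.
[out]/[in] = 10^(1.2724) = 18.73.
[out] = 18.73 × 7.05 = 132 mmol/L.

130 mmol/L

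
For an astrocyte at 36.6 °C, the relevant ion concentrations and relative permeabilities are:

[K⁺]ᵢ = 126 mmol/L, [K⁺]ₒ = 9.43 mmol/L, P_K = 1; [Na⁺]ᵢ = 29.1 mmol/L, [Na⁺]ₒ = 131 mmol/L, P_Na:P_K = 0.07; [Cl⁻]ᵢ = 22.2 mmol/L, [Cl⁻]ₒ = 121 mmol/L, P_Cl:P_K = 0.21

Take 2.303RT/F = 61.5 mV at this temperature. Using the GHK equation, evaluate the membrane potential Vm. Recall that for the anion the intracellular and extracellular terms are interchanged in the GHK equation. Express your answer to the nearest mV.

-50 mV

Vm = 61.5 · log₁₀[(Σ P·[cation]ₒ + Σ P·[anion]ᵢ) / (Σ P·[cation]ᵢ + Σ P·[anion]ₒ)]
Numerator = 1×9.43 + 0.07×131 + 0.21×22.2 = 23.26
Denominator = 1×126 + 0.07×29.1 + 0.21×121 = 153.4
Vm = 61.5 · log₁₀(0.1516) = 61.5 × (-0.8193) = -50.39 mV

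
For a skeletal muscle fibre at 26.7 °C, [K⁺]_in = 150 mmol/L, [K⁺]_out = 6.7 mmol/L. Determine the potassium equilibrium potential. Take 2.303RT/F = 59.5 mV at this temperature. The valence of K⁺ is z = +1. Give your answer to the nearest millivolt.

-80 mV

E = (59.5/z) · log₁₀([K⁺]_out/[K⁺]_in) with z = +1.
= (59.5/1) · log₁₀(6.7/150) = 59.50 · log₁₀(0.04467)
= 59.50 · (-1.3500) = -80.33 mV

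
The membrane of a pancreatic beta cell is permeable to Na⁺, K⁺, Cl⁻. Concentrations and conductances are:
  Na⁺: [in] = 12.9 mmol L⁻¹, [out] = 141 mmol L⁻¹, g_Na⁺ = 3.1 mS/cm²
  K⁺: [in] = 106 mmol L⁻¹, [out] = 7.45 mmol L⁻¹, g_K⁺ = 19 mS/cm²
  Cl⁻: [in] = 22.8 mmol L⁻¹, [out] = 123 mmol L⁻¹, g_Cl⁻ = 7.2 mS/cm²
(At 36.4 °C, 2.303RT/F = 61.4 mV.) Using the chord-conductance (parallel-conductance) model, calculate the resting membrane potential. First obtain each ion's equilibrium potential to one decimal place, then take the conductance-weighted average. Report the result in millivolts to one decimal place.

-50.2 mV

E_Na⁺ = (61.4/1)·log₁₀(141/12.9) = 63.8 mV
E_K⁺ = (61.4/1)·log₁₀(7.45/106) = -70.8 mV
E_Cl⁻ = (61.4/-1)·log₁₀(123/22.8) = -44.9 mV
Vm = (Σ gᵢEᵢ)/(Σ gᵢ) = (3.1·63.8 + 19·-70.8 + 7.2·-44.9) / (3.1 + 19 + 7.2)
= -1470.70 / 29.3 = -50.19 mV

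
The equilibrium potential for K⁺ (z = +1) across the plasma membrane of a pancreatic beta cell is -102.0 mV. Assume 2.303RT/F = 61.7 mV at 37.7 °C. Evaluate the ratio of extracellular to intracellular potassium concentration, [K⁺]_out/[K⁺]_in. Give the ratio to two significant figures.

log₁₀([out]/[in]) = E·z/(61.7) = -102.0 × 1 / 61.7 = -1.6532
[out]/[in] = 10^(-1.6532) = 0.02222

0.022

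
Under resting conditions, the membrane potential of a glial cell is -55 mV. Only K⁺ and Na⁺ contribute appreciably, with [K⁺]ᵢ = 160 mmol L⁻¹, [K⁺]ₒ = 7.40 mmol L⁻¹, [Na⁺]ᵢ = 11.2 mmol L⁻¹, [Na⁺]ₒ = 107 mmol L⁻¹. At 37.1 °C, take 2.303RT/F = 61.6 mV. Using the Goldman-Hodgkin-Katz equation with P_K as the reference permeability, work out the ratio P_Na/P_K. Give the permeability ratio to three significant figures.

0.124

Let α = P_Na/P_K. GHK: Vm = 61.6·log₁₀[(Kₒ + α·Naₒ)/(Kᵢ + α·Naᵢ)].
10^(Vm/61.6) = 10^(-55.0/61.6) = 0.12798
So 0.12798·(Kᵢ + α·Naᵢ) = Kₒ + α·Naₒ → α = (0.12798·160.0 − 7.4) / (107.0 − 0.12798·11.2)
α = (20.48 − 7.4) / (107.0 − 1.433) = 13.08/105.6 = 0.1239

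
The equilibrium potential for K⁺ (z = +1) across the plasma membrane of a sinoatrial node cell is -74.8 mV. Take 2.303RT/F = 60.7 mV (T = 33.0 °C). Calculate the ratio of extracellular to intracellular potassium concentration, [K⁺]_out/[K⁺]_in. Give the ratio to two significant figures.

log₁₀([out]/[in]) = E·z/(60.7) = -74.8 × 1 / 60.7 = -1.2323
[out]/[in] = 10^(-1.2323) = 0.05857

0.059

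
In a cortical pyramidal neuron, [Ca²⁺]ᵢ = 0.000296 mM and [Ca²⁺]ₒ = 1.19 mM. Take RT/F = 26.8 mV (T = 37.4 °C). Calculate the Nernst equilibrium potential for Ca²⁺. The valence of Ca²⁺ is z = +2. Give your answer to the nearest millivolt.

111 mV

E = (26.8/z) · ln([Ca²⁺]_out/[Ca²⁺]_in) with z = +2.
= (26.8/2) · ln(1.19/0.000296) = 13.40 · ln(4020)
= 13.40 · (8.2991) = 111.21 mV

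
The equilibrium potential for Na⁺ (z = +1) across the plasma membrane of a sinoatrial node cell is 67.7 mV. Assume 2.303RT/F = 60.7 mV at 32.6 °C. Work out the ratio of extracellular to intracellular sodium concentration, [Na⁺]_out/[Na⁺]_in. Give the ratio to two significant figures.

log₁₀([out]/[in]) = E·z/(60.7) = 67.7 × 1 / 60.7 = 1.1153
[out]/[in] = 10^(1.1153) = 13.04

13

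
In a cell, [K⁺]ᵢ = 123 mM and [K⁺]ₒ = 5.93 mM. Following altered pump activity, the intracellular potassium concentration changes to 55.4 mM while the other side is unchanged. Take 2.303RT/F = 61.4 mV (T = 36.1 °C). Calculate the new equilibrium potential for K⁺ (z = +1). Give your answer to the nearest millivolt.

After the shift: [K⁺]_out = 5.93, [K⁺]_in = 55.4 mM.
E_new = (61.4/1)·log₁₀(5.93/55.4) = 61.40 · (-0.9705) = -59.59 mV

-60 mV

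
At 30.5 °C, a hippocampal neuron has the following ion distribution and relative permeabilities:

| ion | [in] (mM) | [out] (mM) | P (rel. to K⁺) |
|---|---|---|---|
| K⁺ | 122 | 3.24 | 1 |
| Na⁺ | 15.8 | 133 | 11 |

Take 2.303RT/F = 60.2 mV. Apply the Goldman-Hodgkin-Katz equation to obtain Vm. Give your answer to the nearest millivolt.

42 mV

Vm = 60.2 · log₁₀[(Σ P·[cation]ₒ + Σ P·[anion]ᵢ) / (Σ P·[cation]ᵢ + Σ P·[anion]ₒ)]
Numerator = 1×3.24 + 11×133 = 1466
Denominator = 1×122 + 11×15.8 = 295.8
Vm = 60.2 · log₁₀(4.9569) = 60.2 × (0.6952) = 41.85 mV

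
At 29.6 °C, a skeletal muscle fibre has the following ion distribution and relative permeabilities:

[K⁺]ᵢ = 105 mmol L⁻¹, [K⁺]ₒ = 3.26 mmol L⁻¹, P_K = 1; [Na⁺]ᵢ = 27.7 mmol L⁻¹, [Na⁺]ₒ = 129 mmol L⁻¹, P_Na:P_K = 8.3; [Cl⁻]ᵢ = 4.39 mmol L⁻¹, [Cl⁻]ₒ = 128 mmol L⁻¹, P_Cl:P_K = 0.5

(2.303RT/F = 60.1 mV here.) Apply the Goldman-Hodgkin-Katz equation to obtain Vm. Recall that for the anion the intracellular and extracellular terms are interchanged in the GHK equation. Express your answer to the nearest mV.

Vm = 60.1 · log₁₀[(Σ P·[cation]ₒ + Σ P·[anion]ᵢ) / (Σ P·[cation]ᵢ + Σ P·[anion]ₒ)]
Numerator = 1×3.26 + 8.3×129 + 0.5×4.39 = 1076
Denominator = 1×105 + 8.3×27.7 + 0.5×128 = 398.9
Vm = 60.1 · log₁₀(2.6977) = 60.1 × (0.4310) = 25.90 mV

26 mV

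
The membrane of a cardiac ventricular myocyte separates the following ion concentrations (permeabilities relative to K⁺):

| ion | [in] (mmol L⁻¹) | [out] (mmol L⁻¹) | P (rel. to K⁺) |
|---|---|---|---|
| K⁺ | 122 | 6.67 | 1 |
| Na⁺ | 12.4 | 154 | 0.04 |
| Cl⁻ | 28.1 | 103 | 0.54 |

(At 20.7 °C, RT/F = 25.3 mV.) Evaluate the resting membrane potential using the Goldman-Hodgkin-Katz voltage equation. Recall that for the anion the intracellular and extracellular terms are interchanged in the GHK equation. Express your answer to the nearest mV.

-47 mV

Vm = 25.3 · ln[(Σ P·[cation]ₒ + Σ P·[anion]ᵢ) / (Σ P·[cation]ᵢ + Σ P·[anion]ₒ)]
Numerator = 1×6.67 + 0.04×154 + 0.54×28.1 = 28
Denominator = 1×122 + 0.04×12.4 + 0.54×103 = 178.1
Vm = 25.3 · ln(0.15722) = 25.3 × (-1.8501) = -46.81 mV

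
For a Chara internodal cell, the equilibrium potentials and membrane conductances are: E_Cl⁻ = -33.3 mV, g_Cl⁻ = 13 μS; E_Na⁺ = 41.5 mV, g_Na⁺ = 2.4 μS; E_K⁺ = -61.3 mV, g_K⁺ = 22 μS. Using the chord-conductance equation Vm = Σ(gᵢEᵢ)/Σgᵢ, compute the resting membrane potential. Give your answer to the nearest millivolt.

-45 mV

Σ gᵢEᵢ = 13·(-33.3) + 2.4·(41.5) + 22·(-61.3) = -1681.90
Σ gᵢ = 13 + 2.4 + 22 = 37.4
Vm = -1681.90 / 37.4 = -44.97 mV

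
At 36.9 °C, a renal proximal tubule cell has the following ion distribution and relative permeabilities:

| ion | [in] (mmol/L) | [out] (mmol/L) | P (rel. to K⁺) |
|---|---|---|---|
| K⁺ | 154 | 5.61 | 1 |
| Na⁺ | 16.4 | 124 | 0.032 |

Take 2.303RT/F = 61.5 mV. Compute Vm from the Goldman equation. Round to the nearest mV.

Vm = 61.5 · log₁₀[(Σ P·[cation]ₒ + Σ P·[anion]ᵢ) / (Σ P·[cation]ᵢ + Σ P·[anion]ₒ)]
Numerator = 1×5.61 + 0.032×124 = 9.578
Denominator = 1×154 + 0.032×16.4 = 154.5
Vm = 61.5 · log₁₀(0.061984) = 61.5 × (-1.2077) = -74.27 mV

-74 mV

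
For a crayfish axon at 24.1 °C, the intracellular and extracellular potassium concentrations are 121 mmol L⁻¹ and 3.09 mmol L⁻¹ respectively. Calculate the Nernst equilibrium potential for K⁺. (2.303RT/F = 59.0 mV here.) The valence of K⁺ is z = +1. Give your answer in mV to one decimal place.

-94.0 mV

E = (59.0/z) · log₁₀([K⁺]_out/[K⁺]_in) with z = +1.
= (59.0/1) · log₁₀(3.09/121) = 59.00 · log₁₀(0.02554)
= 59.00 · (-1.5928) = -93.98 mV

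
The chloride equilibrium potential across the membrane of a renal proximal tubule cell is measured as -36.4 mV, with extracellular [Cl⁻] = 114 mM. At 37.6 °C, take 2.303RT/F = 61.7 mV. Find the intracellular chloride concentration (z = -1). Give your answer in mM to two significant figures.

Nernst: E = (61.7/-1) · log₁₀([out]/[in]), so log₁₀([out]/[in]) = -36.4 × -1 / 61.7 = 0.5900.
[out]/[in] = 10^(0.5900) = 3.89.
[in] = 114 / 3.89 = 29.31 mM.

29 mM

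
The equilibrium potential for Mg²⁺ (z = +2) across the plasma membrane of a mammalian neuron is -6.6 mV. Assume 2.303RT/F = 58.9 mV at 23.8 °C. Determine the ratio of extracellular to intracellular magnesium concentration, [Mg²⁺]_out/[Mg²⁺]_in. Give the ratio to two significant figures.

0.60

log₁₀([out]/[in]) = E·z/(58.9) = -6.6 × 2 / 58.9 = -0.2241
[out]/[in] = 10^(-0.2241) = 0.5969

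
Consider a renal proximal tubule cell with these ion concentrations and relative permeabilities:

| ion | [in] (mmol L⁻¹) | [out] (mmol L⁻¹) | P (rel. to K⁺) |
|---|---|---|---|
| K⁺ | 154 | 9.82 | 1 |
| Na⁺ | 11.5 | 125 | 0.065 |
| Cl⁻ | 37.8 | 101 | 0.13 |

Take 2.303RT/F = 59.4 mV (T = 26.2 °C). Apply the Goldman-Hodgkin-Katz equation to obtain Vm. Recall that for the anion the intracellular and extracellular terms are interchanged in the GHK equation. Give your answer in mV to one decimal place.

-51.4 mV

Vm = 59.4 · log₁₀[(Σ P·[cation]ₒ + Σ P·[anion]ᵢ) / (Σ P·[cation]ᵢ + Σ P·[anion]ₒ)]
Numerator = 1×9.82 + 0.065×125 + 0.13×37.8 = 22.86
Denominator = 1×154 + 0.065×11.5 + 0.13×101 = 167.9
Vm = 59.4 · log₁₀(0.13616) = 59.4 × (-0.8659) = -51.44 mV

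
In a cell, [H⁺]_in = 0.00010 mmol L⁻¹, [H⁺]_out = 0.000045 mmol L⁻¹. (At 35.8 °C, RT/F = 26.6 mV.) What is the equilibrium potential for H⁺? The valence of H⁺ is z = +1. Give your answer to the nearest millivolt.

-21 mV

E = (26.6/z) · ln([H⁺]_out/[H⁺]_in) with z = +1.
= (26.6/1) · ln(0.000045/0.00010) = 26.60 · ln(0.45)
= 26.60 · (-0.7985) = -21.24 mV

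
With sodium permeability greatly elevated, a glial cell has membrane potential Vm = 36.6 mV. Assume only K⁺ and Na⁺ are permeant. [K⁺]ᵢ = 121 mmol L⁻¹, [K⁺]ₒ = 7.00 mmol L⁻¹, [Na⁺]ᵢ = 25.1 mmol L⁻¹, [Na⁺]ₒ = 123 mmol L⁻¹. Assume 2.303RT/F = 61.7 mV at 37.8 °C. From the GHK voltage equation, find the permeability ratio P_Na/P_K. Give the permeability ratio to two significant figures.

Let α = P_Na/P_K. GHK: Vm = 61.7·log₁₀[(Kₒ + α·Naₒ)/(Kᵢ + α·Naᵢ)].
10^(Vm/61.7) = 10^(36.6/61.7) = 3.9192
So 3.9192·(Kᵢ + α·Naᵢ) = Kₒ + α·Naₒ → α = (3.9192·121.0 − 7.0) / (123.0 − 3.9192·25.1)
α = (474.2 − 7.0) / (123.0 − 98.37) = 467.2/24.63 = 18.97

19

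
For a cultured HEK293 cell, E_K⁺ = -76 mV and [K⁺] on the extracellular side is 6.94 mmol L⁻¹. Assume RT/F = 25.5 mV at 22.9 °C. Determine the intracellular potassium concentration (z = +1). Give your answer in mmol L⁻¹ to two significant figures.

Nernst: E = (25.5/1) · ln([out]/[in]), so ln([out]/[in]) = -76.0 × 1 / 25.5 = -2.9804.
[out]/[in] = e^(-2.9804) = 0.05077.
[in] = 6.94 / 0.05077 = 136.7 mmol L⁻¹.

140 mmol L⁻¹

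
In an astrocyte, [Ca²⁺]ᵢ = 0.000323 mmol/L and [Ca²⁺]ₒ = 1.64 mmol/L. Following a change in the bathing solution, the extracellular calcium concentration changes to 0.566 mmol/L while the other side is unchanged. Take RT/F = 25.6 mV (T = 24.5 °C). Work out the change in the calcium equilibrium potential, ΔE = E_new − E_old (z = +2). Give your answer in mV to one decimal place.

E_old = (25.6/2)·ln(1.64/0.000323) = 109.22 mV
E_new = (25.6/2)·ln(0.566/0.000323) = 95.60 mV
ΔE = 95.60 − (109.22) = -13.62 mV

-13.6 mV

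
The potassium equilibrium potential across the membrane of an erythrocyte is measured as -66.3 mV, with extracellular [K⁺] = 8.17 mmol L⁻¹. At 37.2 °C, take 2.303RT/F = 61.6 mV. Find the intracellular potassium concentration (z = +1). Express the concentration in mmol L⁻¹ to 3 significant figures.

Nernst: E = (61.6/1) · log₁₀([out]/[in]), so log₁₀([out]/[in]) = -66.3 × 1 / 61.6 = -1.0763.
[out]/[in] = 10^(-1.0763) = 0.08389.
[in] = 8.17 / 0.08389 = 97.39 mmol L⁻¹.

97.4 mmol L⁻¹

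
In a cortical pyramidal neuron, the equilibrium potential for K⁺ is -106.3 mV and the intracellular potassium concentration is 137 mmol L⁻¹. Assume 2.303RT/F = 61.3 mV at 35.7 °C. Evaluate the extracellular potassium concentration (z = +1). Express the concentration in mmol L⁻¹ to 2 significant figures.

Nernst: E = (61.3/1) · log₁₀([out]/[in]), so log₁₀([out]/[in]) = -106.3 × 1 / 61.3 = -1.7341.
[out]/[in] = 10^(-1.7341) = 0.01845.
[out] = 0.01845 × 137 = 2.527 mmol L⁻¹.

2.5 mmol L⁻¹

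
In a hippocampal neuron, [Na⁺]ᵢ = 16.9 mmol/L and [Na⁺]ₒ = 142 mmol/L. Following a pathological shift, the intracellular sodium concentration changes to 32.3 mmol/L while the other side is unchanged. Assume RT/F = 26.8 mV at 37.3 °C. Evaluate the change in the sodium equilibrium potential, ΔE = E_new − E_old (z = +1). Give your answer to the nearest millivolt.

E_old = (26.8/1)·ln(142/16.9) = 57.04 mV
E_new = (26.8/1)·ln(142/32.3) = 39.68 mV
ΔE = 39.68 − (57.04) = -17.36 mV

-17 mV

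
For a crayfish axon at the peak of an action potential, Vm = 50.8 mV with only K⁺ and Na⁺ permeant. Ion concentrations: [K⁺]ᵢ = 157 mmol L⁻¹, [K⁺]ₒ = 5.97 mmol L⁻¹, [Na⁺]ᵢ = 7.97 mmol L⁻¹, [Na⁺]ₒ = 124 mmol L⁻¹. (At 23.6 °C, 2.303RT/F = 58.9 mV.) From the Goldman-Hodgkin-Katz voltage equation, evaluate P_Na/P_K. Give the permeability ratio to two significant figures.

Let α = P_Na/P_K. GHK: Vm = 58.9·log₁₀[(Kₒ + α·Naₒ)/(Kᵢ + α·Naᵢ)].
10^(Vm/58.9) = 10^(50.8/58.9) = 7.2858
So 7.2858·(Kᵢ + α·Naᵢ) = Kₒ + α·Naₒ → α = (7.2858·157.0 − 5.97) / (124.0 − 7.2858·7.97)
α = (1144 − 5.97) / (124.0 − 58.07) = 1138/65.93 = 17.26

17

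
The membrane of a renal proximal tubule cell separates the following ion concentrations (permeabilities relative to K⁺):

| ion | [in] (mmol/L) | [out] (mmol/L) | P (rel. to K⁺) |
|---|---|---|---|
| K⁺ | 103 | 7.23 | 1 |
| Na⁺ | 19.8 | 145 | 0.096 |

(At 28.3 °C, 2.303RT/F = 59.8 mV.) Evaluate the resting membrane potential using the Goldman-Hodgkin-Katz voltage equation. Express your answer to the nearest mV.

Vm = 59.8 · log₁₀[(Σ P·[cation]ₒ + Σ P·[anion]ᵢ) / (Σ P·[cation]ᵢ + Σ P·[anion]ₒ)]
Numerator = 1×7.23 + 0.096×145 = 21.15
Denominator = 1×103 + 0.096×19.8 = 104.9
Vm = 59.8 · log₁₀(0.20162) = 59.8 × (-0.6955) = -41.59 mV

-42 mV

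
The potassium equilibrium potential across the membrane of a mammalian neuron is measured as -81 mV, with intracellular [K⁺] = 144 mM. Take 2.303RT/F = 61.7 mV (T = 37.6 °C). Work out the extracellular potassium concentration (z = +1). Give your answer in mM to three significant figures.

7.01 mM

Nernst: E = (61.7/1) · log₁₀([out]/[in]), so log₁₀([out]/[in]) = -81.0 × 1 / 61.7 = -1.3128.
[out]/[in] = 10^(-1.3128) = 0.04866.
[out] = 0.04866 × 144 = 7.007 mM.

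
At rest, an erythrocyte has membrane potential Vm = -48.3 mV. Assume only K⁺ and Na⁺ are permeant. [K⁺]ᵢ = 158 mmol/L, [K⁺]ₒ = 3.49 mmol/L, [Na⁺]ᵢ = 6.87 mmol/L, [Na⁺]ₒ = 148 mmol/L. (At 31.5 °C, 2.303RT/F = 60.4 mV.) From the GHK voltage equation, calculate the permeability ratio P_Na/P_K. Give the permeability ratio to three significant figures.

0.147

Let α = P_Na/P_K. GHK: Vm = 60.4·log₁₀[(Kₒ + α·Naₒ)/(Kᵢ + α·Naᵢ)].
10^(Vm/60.4) = 10^(-48.3/60.4) = 0.15861
So 0.15861·(Kᵢ + α·Naᵢ) = Kₒ + α·Naₒ → α = (0.15861·158.0 − 3.49) / (148.0 − 0.15861·6.87)
α = (25.06 − 3.49) / (148.0 − 1.09) = 21.57/146.9 = 0.1468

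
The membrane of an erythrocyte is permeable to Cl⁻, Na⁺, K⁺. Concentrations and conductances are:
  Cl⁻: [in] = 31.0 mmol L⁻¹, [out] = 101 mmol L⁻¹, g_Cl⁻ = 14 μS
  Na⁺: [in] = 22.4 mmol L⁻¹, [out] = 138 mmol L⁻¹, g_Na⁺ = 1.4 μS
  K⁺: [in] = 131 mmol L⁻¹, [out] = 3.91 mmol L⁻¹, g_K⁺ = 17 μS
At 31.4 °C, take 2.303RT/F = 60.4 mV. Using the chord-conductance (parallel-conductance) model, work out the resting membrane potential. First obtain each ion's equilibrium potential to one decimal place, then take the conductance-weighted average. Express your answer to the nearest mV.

-60 mV

E_Cl⁻ = (60.4/-1)·log₁₀(101/31.0) = -31.0 mV
E_Na⁺ = (60.4/1)·log₁₀(138/22.4) = 47.7 mV
E_K⁺ = (60.4/1)·log₁₀(3.91/131) = -92.1 mV
Vm = (Σ gᵢEᵢ)/(Σ gᵢ) = (14·-31.0 + 1.4·47.7 + 17·-92.1) / (14 + 1.4 + 17)
= -1932.92 / 32.4 = -59.66 mV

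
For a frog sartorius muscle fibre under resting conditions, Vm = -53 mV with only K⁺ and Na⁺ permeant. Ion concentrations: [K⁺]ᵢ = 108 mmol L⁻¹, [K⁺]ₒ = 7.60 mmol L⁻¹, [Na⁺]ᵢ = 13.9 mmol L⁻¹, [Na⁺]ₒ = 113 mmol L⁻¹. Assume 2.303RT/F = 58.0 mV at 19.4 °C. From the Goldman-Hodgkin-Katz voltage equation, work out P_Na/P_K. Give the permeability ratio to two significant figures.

0.050

Let α = P_Na/P_K. GHK: Vm = 58.0·log₁₀[(Kₒ + α·Naₒ)/(Kᵢ + α·Naᵢ)].
10^(Vm/58.0) = 10^(-53.0/58.0) = 0.12196
So 0.12196·(Kᵢ + α·Naᵢ) = Kₒ + α·Naₒ → α = (0.12196·108.0 − 7.6) / (113.0 − 0.12196·13.9)
α = (13.17 − 7.6) / (113.0 − 1.695) = 5.571/111.3 = 0.05005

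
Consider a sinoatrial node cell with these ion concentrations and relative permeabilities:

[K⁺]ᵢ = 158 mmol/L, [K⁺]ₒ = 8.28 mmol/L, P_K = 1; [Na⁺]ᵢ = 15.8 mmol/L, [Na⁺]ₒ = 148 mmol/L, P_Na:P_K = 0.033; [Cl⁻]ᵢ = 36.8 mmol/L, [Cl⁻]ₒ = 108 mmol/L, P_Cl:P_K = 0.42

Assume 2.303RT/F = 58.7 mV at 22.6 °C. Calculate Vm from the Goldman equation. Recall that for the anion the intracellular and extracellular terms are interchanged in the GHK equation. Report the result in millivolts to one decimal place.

Vm = 58.7 · log₁₀[(Σ P·[cation]ₒ + Σ P·[anion]ᵢ) / (Σ P·[cation]ᵢ + Σ P·[anion]ₒ)]
Numerator = 1×8.28 + 0.033×148 + 0.42×36.8 = 28.62
Denominator = 1×158 + 0.033×15.8 + 0.42×108 = 203.9
Vm = 58.7 · log₁₀(0.14038) = 58.7 × (-0.8527) = -50.05 mV

-50.1 mV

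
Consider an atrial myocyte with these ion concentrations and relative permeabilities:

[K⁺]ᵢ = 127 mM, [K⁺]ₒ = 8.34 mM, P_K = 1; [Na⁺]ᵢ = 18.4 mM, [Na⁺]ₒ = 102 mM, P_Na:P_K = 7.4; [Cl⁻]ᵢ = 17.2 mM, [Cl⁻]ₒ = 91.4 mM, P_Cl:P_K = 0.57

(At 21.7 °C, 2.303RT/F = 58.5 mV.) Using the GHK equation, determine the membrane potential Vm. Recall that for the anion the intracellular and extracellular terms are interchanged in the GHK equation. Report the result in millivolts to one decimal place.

22.8 mV

Vm = 58.5 · log₁₀[(Σ P·[cation]ₒ + Σ P·[anion]ᵢ) / (Σ P·[cation]ᵢ + Σ P·[anion]ₒ)]
Numerator = 1×8.34 + 7.4×102 + 0.57×17.2 = 772.9
Denominator = 1×127 + 7.4×18.4 + 0.57×91.4 = 315.3
Vm = 58.5 · log₁₀(2.4518) = 58.5 × (0.3895) = 22.78 mV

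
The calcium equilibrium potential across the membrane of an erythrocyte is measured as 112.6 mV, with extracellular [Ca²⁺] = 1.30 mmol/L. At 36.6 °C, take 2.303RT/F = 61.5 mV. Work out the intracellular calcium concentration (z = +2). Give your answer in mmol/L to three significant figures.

0.000283 mmol/L

Nernst: E = (61.5/2) · log₁₀([out]/[in]), so log₁₀([out]/[in]) = 112.6 × 2 / 61.5 = 3.6618.
[out]/[in] = 10^(3.6618) = 4590.
[in] = 1.30 / 4590 = 0.0002832 mmol/L.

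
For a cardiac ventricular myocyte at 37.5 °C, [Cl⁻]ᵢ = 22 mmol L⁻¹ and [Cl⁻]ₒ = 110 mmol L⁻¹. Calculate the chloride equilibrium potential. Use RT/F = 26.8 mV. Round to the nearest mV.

E = (26.8/z) · ln([Cl⁻]_out/[Cl⁻]_in) with z = -1.
For an anion, dividing by z = -1 reverses the sign.
= (26.8/-1) · ln(110/22) = -26.80 · ln(5)
= -26.80 · (1.6094) = -43.13 mV

-43 mV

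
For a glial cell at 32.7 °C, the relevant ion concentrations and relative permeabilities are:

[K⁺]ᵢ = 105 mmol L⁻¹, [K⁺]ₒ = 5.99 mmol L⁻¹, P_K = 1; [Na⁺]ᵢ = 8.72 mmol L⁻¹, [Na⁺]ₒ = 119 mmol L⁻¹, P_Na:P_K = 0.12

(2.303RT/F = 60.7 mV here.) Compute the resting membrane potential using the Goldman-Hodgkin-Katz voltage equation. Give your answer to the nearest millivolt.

Vm = 60.7 · log₁₀[(Σ P·[cation]ₒ + Σ P·[anion]ᵢ) / (Σ P·[cation]ᵢ + Σ P·[anion]ₒ)]
Numerator = 1×5.99 + 0.12×119 = 20.27
Denominator = 1×105 + 0.12×8.72 = 106
Vm = 60.7 · log₁₀(0.19114) = 60.7 × (-0.7186) = -43.62 mV

-44 mV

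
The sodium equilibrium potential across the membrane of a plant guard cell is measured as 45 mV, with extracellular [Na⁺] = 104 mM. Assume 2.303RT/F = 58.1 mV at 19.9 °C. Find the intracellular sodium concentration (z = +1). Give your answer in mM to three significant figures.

Nernst: E = (58.1/1) · log₁₀([out]/[in]), so log₁₀([out]/[in]) = 45.0 × 1 / 58.1 = 0.7745.
[out]/[in] = 10^(0.7745) = 5.95.
[in] = 104 / 5.95 = 17.48 mM.

17.5 mM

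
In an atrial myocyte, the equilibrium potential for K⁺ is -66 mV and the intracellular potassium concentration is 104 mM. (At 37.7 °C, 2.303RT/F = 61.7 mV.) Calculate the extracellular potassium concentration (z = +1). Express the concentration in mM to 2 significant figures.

8.9 mM

Nernst: E = (61.7/1) · log₁₀([out]/[in]), so log₁₀([out]/[in]) = -66.0 × 1 / 61.7 = -1.0697.
[out]/[in] = 10^(-1.0697) = 0.08517.
[out] = 0.08517 × 104 = 8.858 mM.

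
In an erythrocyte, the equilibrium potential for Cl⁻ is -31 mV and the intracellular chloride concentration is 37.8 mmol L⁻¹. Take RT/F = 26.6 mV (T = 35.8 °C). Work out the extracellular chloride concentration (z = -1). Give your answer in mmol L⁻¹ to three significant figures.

Nernst: E = (26.6/-1) · ln([out]/[in]), so ln([out]/[in]) = -31.0 × -1 / 26.6 = 1.1654.
[out]/[in] = e^(1.1654) = 3.207.
[out] = 3.207 × 37.8 = 121.2 mmol L⁻¹.

121 mmol L⁻¹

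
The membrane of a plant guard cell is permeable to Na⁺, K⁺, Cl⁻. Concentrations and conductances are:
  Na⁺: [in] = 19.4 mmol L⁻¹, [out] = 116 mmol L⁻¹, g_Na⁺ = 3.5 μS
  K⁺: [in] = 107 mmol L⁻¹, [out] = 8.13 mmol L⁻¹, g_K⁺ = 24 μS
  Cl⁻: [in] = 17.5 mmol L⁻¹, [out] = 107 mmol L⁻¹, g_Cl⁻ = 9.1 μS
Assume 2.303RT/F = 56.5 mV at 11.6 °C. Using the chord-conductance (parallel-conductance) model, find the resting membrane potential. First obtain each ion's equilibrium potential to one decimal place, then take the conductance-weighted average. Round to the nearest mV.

E_Na⁺ = (56.5/1)·log₁₀(116/19.4) = 43.9 mV
E_K⁺ = (56.5/1)·log₁₀(8.13/107) = -63.2 mV
E_Cl⁻ = (56.5/-1)·log₁₀(107/17.5) = -44.4 mV
Vm = (Σ gᵢEᵢ)/(Σ gᵢ) = (3.5·43.9 + 24·-63.2 + 9.1·-44.4) / (3.5 + 24 + 9.1)
= -1767.19 / 36.6 = -48.28 mV

-48 mV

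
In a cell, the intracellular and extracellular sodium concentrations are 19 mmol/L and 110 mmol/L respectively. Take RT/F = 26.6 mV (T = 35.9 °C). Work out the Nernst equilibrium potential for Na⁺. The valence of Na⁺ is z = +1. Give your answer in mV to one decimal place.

46.7 mV

E = (26.6/z) · ln([Na⁺]_out/[Na⁺]_in) with z = +1.
= (26.6/1) · ln(110/19) = 26.60 · ln(5.789)
= 26.60 · (1.7560) = 46.71 mV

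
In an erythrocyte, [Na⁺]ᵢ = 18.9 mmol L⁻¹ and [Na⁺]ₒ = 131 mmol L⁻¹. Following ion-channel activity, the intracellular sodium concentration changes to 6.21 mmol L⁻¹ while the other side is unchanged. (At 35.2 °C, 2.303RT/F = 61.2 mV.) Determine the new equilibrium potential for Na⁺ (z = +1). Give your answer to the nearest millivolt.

After the shift: [Na⁺]_out = 131, [Na⁺]_in = 6.21 mmol L⁻¹.
E_new = (61.2/1)·log₁₀(131/6.21) = 61.20 · (1.3242) = 81.04 mV

81 mV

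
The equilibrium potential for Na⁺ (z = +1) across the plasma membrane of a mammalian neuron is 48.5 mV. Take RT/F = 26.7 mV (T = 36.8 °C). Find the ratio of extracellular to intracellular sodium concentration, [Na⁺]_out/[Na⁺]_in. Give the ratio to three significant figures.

ln([out]/[in]) = E·z/(26.7) = 48.5 × 1 / 26.7 = 1.8165
[out]/[in] = e^(1.8165) = 6.15

6.15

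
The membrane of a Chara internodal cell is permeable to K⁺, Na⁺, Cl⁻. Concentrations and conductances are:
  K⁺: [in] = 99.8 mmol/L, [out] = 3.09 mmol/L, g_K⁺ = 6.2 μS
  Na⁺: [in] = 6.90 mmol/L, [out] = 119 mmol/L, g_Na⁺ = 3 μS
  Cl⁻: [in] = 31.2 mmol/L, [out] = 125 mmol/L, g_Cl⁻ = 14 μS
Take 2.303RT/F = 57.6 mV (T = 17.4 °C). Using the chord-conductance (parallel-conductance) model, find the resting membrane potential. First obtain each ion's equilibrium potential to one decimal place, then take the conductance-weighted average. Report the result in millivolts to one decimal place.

E_K⁺ = (57.6/1)·log₁₀(3.09/99.8) = -86.9 mV
E_Na⁺ = (57.6/1)·log₁₀(119/6.90) = 71.2 mV
E_Cl⁻ = (57.6/-1)·log₁₀(125/31.2) = -34.7 mV
Vm = (Σ gᵢEᵢ)/(Σ gᵢ) = (6.2·-86.9 + 3·71.2 + 14·-34.7) / (6.2 + 3 + 14)
= -810.98 / 23.2 = -34.96 mV

-35.0 mV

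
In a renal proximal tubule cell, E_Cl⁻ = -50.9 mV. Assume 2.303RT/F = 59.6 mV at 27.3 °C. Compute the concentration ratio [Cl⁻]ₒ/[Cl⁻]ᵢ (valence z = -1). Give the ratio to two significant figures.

7.1

log₁₀([out]/[in]) = E·z/(59.6) = -50.9 × -1 / 59.6 = 0.8540
[out]/[in] = 10^(0.8540) = 7.145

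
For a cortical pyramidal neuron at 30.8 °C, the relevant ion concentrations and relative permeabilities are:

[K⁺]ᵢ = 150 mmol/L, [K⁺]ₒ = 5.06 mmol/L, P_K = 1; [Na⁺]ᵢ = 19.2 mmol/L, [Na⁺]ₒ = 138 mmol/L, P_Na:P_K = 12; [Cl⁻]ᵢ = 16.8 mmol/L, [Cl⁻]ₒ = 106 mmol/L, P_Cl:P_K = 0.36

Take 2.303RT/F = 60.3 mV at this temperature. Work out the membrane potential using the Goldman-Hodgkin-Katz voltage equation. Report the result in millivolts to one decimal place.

36.2 mV

Vm = 60.3 · log₁₀[(Σ P·[cation]ₒ + Σ P·[anion]ᵢ) / (Σ P·[cation]ᵢ + Σ P·[anion]ₒ)]
Numerator = 1×5.06 + 12×138 + 0.36×16.8 = 1667
Denominator = 1×150 + 12×19.2 + 0.36×106 = 418.6
Vm = 60.3 · log₁₀(3.983) = 60.3 × (0.6002) = 36.19 mV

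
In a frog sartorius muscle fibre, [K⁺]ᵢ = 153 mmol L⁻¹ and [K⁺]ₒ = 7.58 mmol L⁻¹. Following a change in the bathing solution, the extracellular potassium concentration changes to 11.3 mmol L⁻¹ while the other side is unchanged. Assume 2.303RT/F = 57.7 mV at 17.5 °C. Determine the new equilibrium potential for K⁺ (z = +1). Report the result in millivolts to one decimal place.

-65.3 mV

After the shift: [K⁺]_out = 11.3, [K⁺]_in = 153 mmol L⁻¹.
E_new = (57.7/1)·log₁₀(11.3/153) = 57.70 · (-1.1316) = -65.29 mV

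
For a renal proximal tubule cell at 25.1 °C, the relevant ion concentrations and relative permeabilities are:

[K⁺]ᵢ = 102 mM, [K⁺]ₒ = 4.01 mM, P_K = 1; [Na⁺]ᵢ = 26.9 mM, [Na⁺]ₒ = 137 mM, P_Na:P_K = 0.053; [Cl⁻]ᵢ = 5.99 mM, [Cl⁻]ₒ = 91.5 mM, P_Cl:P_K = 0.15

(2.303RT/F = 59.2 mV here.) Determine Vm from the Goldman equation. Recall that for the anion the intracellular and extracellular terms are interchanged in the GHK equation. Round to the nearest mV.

Vm = 59.2 · log₁₀[(Σ P·[cation]ₒ + Σ P·[anion]ᵢ) / (Σ P·[cation]ᵢ + Σ P·[anion]ₒ)]
Numerator = 1×4.01 + 0.053×137 + 0.15×5.99 = 12.17
Denominator = 1×102 + 0.053×26.9 + 0.15×91.5 = 117.2
Vm = 59.2 · log₁₀(0.10388) = 59.2 × (-0.9835) = -58.22 mV

-58 mV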